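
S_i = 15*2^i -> [15, 30, 60, 120, 240]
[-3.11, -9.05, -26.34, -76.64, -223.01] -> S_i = -3.11*2.91^i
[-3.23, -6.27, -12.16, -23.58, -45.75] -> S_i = -3.23*1.94^i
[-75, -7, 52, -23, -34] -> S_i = Random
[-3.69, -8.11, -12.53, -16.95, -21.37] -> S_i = -3.69 + -4.42*i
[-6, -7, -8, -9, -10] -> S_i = -6 + -1*i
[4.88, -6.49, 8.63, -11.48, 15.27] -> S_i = 4.88*(-1.33)^i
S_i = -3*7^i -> [-3, -21, -147, -1029, -7203]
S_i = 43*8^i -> [43, 344, 2752, 22016, 176128]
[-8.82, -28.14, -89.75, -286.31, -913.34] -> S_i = -8.82*3.19^i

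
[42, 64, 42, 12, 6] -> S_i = Random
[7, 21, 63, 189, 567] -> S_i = 7*3^i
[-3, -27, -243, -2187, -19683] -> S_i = -3*9^i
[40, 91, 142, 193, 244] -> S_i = 40 + 51*i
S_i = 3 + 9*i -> [3, 12, 21, 30, 39]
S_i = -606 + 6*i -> [-606, -600, -594, -588, -582]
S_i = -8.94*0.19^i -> [-8.94, -1.7, -0.32, -0.06, -0.01]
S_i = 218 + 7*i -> [218, 225, 232, 239, 246]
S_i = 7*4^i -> [7, 28, 112, 448, 1792]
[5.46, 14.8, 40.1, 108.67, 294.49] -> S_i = 5.46*2.71^i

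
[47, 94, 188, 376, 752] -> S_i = 47*2^i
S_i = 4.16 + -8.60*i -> [4.16, -4.44, -13.04, -21.64, -30.24]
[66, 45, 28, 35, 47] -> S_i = Random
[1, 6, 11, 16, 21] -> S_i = 1 + 5*i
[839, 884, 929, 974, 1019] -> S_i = 839 + 45*i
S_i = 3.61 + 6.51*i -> [3.61, 10.12, 16.63, 23.14, 29.65]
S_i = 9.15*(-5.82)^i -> [9.15, -53.25, 309.93, -1803.81, 10498.16]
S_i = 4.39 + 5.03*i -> [4.39, 9.42, 14.45, 19.48, 24.51]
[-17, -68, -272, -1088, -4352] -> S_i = -17*4^i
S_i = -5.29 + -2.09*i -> [-5.29, -7.38, -9.47, -11.56, -13.65]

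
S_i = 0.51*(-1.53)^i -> [0.51, -0.78, 1.19, -1.83, 2.79]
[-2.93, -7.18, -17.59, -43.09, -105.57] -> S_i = -2.93*2.45^i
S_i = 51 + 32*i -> [51, 83, 115, 147, 179]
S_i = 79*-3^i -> [79, -237, 711, -2133, 6399]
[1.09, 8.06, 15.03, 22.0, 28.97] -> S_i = 1.09 + 6.97*i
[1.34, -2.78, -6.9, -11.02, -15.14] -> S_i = 1.34 + -4.12*i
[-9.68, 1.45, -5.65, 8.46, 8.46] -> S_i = Random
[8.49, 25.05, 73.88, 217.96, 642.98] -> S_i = 8.49*2.95^i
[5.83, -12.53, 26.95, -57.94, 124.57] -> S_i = 5.83*(-2.15)^i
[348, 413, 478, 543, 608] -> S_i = 348 + 65*i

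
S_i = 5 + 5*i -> [5, 10, 15, 20, 25]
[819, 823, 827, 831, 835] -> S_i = 819 + 4*i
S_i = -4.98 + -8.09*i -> [-4.98, -13.07, -21.16, -29.25, -37.34]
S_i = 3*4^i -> [3, 12, 48, 192, 768]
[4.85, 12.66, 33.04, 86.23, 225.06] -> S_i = 4.85*2.61^i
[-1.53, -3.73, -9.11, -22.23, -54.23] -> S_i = -1.53*2.44^i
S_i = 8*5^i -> [8, 40, 200, 1000, 5000]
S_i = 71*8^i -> [71, 568, 4544, 36352, 290816]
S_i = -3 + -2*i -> [-3, -5, -7, -9, -11]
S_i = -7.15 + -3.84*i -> [-7.15, -10.99, -14.83, -18.67, -22.51]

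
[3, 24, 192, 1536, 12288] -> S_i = 3*8^i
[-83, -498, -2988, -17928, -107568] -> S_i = -83*6^i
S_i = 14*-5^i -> [14, -70, 350, -1750, 8750]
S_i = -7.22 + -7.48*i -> [-7.22, -14.7, -22.18, -29.66, -37.14]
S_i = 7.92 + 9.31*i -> [7.92, 17.23, 26.54, 35.85, 45.16]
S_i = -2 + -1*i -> [-2, -3, -4, -5, -6]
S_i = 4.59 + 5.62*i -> [4.59, 10.21, 15.83, 21.45, 27.07]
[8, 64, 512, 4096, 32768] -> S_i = 8*8^i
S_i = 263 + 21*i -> [263, 284, 305, 326, 347]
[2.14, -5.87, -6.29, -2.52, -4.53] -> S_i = Random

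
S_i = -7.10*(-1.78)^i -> [-7.1, 12.64, -22.5, 40.04, -71.28]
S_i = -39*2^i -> [-39, -78, -156, -312, -624]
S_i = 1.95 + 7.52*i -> [1.95, 9.47, 16.99, 24.51, 32.03]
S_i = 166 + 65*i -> [166, 231, 296, 361, 426]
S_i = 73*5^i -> [73, 365, 1825, 9125, 45625]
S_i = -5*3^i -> [-5, -15, -45, -135, -405]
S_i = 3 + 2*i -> [3, 5, 7, 9, 11]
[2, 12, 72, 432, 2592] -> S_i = 2*6^i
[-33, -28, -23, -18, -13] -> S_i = -33 + 5*i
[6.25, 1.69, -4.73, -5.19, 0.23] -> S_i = Random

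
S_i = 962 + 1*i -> [962, 963, 964, 965, 966]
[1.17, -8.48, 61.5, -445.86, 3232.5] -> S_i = 1.17*(-7.25)^i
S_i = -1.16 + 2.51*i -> [-1.16, 1.35, 3.86, 6.37, 8.88]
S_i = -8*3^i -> [-8, -24, -72, -216, -648]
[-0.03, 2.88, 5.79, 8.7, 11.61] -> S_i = -0.03 + 2.91*i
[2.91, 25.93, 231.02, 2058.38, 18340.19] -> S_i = 2.91*8.91^i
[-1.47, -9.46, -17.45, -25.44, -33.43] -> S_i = -1.47 + -7.99*i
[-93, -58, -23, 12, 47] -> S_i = -93 + 35*i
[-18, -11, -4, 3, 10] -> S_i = -18 + 7*i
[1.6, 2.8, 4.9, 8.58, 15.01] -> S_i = 1.60*1.75^i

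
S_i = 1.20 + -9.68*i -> [1.2, -8.48, -18.16, -27.84, -37.52]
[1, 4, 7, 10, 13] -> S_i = 1 + 3*i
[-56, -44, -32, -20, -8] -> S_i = -56 + 12*i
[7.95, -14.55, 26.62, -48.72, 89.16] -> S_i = 7.95*(-1.83)^i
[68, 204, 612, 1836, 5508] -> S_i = 68*3^i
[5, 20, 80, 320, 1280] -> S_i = 5*4^i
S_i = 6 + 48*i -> [6, 54, 102, 150, 198]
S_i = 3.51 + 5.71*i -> [3.51, 9.22, 14.93, 20.64, 26.35]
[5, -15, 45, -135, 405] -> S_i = 5*-3^i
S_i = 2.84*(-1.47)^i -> [2.84, -4.17, 6.14, -9.02, 13.26]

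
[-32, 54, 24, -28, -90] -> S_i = Random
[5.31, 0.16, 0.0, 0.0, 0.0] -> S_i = 5.31*0.03^i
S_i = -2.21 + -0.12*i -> [-2.21, -2.33, -2.45, -2.57, -2.69]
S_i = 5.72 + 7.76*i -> [5.72, 13.48, 21.24, 29.0, 36.76]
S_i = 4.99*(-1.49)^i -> [4.99, -7.44, 11.08, -16.51, 24.59]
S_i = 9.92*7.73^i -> [9.92, 76.68, 592.75, 4581.95, 35418.46]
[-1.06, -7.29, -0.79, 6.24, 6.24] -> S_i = Random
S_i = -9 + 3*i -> [-9, -6, -3, 0, 3]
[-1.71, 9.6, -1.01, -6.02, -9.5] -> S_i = Random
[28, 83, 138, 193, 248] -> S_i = 28 + 55*i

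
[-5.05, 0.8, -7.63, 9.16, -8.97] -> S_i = Random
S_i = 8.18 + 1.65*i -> [8.18, 9.83, 11.48, 13.13, 14.78]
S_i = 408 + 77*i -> [408, 485, 562, 639, 716]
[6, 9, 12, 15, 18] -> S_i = 6 + 3*i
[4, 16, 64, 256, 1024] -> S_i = 4*4^i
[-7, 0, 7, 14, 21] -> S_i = -7 + 7*i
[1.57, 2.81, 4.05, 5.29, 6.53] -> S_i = 1.57 + 1.24*i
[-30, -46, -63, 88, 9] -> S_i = Random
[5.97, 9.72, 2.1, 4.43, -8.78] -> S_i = Random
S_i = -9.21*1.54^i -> [-9.21, -14.18, -21.84, -33.64, -51.8]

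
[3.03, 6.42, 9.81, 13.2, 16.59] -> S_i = 3.03 + 3.39*i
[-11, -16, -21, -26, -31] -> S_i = -11 + -5*i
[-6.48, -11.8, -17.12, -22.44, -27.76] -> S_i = -6.48 + -5.32*i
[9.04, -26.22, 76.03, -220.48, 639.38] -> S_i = 9.04*(-2.90)^i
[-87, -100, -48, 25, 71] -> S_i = Random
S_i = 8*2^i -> [8, 16, 32, 64, 128]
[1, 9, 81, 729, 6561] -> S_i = 1*9^i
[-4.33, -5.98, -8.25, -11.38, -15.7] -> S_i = -4.33*1.38^i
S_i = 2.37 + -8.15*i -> [2.37, -5.78, -13.93, -22.08, -30.23]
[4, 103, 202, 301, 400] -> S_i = 4 + 99*i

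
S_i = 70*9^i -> [70, 630, 5670, 51030, 459270]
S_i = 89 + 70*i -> [89, 159, 229, 299, 369]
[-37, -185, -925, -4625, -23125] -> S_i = -37*5^i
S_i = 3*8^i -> [3, 24, 192, 1536, 12288]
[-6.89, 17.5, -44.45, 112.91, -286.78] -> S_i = -6.89*(-2.54)^i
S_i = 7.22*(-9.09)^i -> [7.22, -65.63, 596.57, -5422.87, 49293.85]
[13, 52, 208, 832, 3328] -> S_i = 13*4^i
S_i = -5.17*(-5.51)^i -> [-5.17, 28.49, -156.96, 864.86, -4765.37]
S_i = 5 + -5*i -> [5, 0, -5, -10, -15]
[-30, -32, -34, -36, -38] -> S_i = -30 + -2*i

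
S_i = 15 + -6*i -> [15, 9, 3, -3, -9]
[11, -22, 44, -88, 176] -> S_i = 11*-2^i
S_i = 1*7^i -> [1, 7, 49, 343, 2401]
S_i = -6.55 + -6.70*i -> [-6.55, -13.25, -19.95, -26.65, -33.35]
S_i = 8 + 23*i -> [8, 31, 54, 77, 100]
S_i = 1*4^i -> [1, 4, 16, 64, 256]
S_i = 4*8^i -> [4, 32, 256, 2048, 16384]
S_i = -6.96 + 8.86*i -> [-6.96, 1.9, 10.76, 19.62, 28.48]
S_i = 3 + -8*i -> [3, -5, -13, -21, -29]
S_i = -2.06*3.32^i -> [-2.06, -6.84, -22.71, -75.38, -250.28]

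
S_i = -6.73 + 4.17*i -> [-6.73, -2.56, 1.61, 5.78, 9.95]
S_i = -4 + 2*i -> [-4, -2, 0, 2, 4]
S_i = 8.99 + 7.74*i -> [8.99, 16.73, 24.47, 32.21, 39.95]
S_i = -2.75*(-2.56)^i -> [-2.75, 7.04, -18.02, 46.14, -118.11]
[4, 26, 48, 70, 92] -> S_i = 4 + 22*i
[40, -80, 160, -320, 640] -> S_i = 40*-2^i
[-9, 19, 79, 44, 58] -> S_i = Random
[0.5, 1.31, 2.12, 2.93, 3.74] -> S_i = 0.50 + 0.81*i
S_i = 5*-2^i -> [5, -10, 20, -40, 80]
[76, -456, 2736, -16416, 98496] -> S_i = 76*-6^i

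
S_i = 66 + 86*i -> [66, 152, 238, 324, 410]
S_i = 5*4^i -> [5, 20, 80, 320, 1280]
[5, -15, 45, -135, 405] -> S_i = 5*-3^i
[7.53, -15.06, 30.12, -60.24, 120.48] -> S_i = 7.53*(-2.00)^i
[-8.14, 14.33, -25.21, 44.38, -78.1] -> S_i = -8.14*(-1.76)^i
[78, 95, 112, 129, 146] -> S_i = 78 + 17*i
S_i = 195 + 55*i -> [195, 250, 305, 360, 415]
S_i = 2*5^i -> [2, 10, 50, 250, 1250]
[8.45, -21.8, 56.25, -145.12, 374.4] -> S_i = 8.45*(-2.58)^i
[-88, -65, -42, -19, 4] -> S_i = -88 + 23*i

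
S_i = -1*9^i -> [-1, -9, -81, -729, -6561]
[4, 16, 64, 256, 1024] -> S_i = 4*4^i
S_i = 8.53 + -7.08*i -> [8.53, 1.45, -5.63, -12.71, -19.79]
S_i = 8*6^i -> [8, 48, 288, 1728, 10368]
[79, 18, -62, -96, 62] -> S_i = Random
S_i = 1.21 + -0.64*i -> [1.21, 0.57, -0.07, -0.71, -1.35]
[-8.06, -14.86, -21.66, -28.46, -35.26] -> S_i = -8.06 + -6.80*i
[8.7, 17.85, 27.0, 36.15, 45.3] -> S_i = 8.70 + 9.15*i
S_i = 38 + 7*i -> [38, 45, 52, 59, 66]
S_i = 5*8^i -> [5, 40, 320, 2560, 20480]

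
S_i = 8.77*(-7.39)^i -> [8.77, -64.81, 478.95, -3539.43, 26156.36]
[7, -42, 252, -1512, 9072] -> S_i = 7*-6^i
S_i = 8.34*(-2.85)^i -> [8.34, -23.77, 67.74, -193.06, 550.23]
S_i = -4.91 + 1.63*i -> [-4.91, -3.28, -1.65, -0.02, 1.61]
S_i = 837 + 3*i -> [837, 840, 843, 846, 849]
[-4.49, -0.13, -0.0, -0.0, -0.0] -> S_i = -4.49*0.03^i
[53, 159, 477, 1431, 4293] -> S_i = 53*3^i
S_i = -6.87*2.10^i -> [-6.87, -14.43, -30.3, -63.62, -133.61]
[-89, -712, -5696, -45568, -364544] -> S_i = -89*8^i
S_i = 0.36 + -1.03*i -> [0.36, -0.67, -1.7, -2.73, -3.76]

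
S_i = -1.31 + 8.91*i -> [-1.31, 7.6, 16.51, 25.42, 34.33]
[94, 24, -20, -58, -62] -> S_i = Random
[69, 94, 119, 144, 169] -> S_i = 69 + 25*i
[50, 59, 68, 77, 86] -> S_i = 50 + 9*i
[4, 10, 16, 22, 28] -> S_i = 4 + 6*i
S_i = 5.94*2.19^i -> [5.94, 13.01, 28.49, 62.39, 136.64]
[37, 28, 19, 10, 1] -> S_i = 37 + -9*i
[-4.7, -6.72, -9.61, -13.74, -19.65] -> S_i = -4.70*1.43^i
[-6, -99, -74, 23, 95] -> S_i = Random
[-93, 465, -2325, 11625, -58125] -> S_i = -93*-5^i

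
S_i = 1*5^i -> [1, 5, 25, 125, 625]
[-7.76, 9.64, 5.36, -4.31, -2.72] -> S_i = Random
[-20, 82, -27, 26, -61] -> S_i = Random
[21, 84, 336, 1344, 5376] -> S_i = 21*4^i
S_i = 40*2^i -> [40, 80, 160, 320, 640]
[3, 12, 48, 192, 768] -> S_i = 3*4^i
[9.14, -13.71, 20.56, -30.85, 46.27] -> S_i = 9.14*(-1.50)^i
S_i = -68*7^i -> [-68, -476, -3332, -23324, -163268]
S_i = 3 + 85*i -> [3, 88, 173, 258, 343]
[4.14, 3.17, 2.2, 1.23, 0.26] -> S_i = 4.14 + -0.97*i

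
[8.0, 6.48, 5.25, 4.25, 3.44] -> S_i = 8.00*0.81^i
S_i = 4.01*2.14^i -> [4.01, 8.58, 18.36, 39.3, 84.1]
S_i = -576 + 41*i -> [-576, -535, -494, -453, -412]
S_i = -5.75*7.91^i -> [-5.75, -45.48, -359.77, -2845.75, -22509.91]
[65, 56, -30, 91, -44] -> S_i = Random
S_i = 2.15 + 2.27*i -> [2.15, 4.42, 6.69, 8.96, 11.23]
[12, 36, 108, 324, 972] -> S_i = 12*3^i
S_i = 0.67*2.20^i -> [0.67, 1.47, 3.24, 7.13, 15.7]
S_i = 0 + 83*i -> [0, 83, 166, 249, 332]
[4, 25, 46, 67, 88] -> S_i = 4 + 21*i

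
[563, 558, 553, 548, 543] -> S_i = 563 + -5*i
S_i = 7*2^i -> [7, 14, 28, 56, 112]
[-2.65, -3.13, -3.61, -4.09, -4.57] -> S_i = -2.65 + -0.48*i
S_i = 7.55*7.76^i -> [7.55, 58.59, 454.64, 3528.03, 27377.5]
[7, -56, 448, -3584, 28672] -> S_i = 7*-8^i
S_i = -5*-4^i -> [-5, 20, -80, 320, -1280]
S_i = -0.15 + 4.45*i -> [-0.15, 4.3, 8.75, 13.2, 17.65]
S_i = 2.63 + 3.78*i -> [2.63, 6.41, 10.19, 13.97, 17.75]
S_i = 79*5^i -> [79, 395, 1975, 9875, 49375]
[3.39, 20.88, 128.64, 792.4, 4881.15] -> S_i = 3.39*6.16^i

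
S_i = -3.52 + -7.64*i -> [-3.52, -11.16, -18.8, -26.44, -34.08]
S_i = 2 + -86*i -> [2, -84, -170, -256, -342]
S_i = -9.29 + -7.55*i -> [-9.29, -16.84, -24.39, -31.94, -39.49]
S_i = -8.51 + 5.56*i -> [-8.51, -2.95, 2.61, 8.17, 13.73]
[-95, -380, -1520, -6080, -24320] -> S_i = -95*4^i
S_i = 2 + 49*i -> [2, 51, 100, 149, 198]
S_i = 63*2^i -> [63, 126, 252, 504, 1008]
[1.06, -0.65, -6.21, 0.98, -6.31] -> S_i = Random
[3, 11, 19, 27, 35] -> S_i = 3 + 8*i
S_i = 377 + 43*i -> [377, 420, 463, 506, 549]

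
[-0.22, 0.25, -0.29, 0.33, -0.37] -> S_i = -0.22*(-1.14)^i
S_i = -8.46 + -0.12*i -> [-8.46, -8.58, -8.7, -8.82, -8.94]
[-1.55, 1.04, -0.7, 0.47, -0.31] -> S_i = -1.55*(-0.67)^i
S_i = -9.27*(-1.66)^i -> [-9.27, 15.39, -25.54, 42.4, -70.39]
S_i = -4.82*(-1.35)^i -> [-4.82, 6.51, -8.78, 11.86, -16.01]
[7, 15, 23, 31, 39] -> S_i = 7 + 8*i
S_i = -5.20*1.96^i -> [-5.2, -10.19, -19.98, -39.15, -76.74]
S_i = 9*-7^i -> [9, -63, 441, -3087, 21609]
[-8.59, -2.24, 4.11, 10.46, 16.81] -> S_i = -8.59 + 6.35*i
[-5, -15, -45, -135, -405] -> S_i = -5*3^i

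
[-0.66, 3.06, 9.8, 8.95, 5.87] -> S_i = Random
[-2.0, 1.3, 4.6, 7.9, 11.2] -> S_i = -2.00 + 3.30*i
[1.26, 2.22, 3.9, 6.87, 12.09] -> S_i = 1.26*1.76^i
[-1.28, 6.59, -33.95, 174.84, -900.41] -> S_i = -1.28*(-5.15)^i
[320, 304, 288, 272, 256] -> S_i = 320 + -16*i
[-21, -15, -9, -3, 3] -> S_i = -21 + 6*i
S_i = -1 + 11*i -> [-1, 10, 21, 32, 43]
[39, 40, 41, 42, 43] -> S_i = 39 + 1*i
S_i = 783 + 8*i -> [783, 791, 799, 807, 815]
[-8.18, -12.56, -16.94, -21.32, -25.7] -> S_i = -8.18 + -4.38*i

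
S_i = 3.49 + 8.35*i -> [3.49, 11.84, 20.19, 28.54, 36.89]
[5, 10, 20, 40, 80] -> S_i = 5*2^i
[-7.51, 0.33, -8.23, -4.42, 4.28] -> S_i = Random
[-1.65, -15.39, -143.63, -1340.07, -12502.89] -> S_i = -1.65*9.33^i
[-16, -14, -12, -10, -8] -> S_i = -16 + 2*i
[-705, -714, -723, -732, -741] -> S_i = -705 + -9*i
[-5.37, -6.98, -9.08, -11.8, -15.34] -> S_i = -5.37*1.30^i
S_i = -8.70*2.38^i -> [-8.7, -20.71, -49.28, -117.29, -279.14]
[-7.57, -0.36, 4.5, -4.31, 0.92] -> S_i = Random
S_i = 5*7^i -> [5, 35, 245, 1715, 12005]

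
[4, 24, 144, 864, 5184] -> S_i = 4*6^i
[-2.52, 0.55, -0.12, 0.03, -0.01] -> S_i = -2.52*(-0.22)^i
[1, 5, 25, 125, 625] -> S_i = 1*5^i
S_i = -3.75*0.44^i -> [-3.75, -1.65, -0.73, -0.32, -0.14]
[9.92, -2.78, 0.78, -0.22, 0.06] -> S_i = 9.92*(-0.28)^i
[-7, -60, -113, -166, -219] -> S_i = -7 + -53*i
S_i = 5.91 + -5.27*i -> [5.91, 0.64, -4.63, -9.9, -15.17]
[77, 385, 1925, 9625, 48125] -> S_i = 77*5^i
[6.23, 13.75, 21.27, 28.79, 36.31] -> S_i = 6.23 + 7.52*i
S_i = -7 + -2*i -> [-7, -9, -11, -13, -15]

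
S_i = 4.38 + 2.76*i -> [4.38, 7.14, 9.9, 12.66, 15.42]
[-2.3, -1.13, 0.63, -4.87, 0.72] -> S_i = Random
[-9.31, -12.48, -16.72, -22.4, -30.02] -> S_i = -9.31*1.34^i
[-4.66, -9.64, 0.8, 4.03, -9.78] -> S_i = Random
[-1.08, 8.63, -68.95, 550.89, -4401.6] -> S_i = -1.08*(-7.99)^i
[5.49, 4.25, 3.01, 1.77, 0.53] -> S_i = 5.49 + -1.24*i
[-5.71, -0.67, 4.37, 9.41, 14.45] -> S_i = -5.71 + 5.04*i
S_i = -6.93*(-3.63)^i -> [-6.93, 25.16, -91.32, 331.48, -1203.26]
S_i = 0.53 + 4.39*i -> [0.53, 4.92, 9.31, 13.7, 18.09]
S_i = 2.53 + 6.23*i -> [2.53, 8.76, 14.99, 21.22, 27.45]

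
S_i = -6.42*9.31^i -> [-6.42, -59.77, -556.46, -5180.65, -48231.83]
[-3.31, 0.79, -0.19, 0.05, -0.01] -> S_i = -3.31*(-0.24)^i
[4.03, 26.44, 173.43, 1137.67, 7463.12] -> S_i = 4.03*6.56^i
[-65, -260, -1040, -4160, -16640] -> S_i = -65*4^i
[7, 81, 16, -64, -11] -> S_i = Random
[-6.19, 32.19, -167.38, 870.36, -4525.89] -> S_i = -6.19*(-5.20)^i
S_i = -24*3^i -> [-24, -72, -216, -648, -1944]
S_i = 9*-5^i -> [9, -45, 225, -1125, 5625]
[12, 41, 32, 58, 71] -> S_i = Random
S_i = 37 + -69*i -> [37, -32, -101, -170, -239]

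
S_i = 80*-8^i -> [80, -640, 5120, -40960, 327680]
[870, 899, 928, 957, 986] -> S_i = 870 + 29*i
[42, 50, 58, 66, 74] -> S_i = 42 + 8*i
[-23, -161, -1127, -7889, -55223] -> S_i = -23*7^i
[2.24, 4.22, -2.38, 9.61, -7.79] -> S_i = Random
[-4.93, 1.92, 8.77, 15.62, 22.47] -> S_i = -4.93 + 6.85*i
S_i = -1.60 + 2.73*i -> [-1.6, 1.13, 3.86, 6.59, 9.32]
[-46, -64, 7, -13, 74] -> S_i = Random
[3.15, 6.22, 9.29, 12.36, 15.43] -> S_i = 3.15 + 3.07*i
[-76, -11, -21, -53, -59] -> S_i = Random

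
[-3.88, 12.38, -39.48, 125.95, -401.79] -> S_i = -3.88*(-3.19)^i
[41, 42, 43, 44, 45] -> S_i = 41 + 1*i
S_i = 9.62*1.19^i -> [9.62, 11.45, 13.62, 16.21, 19.29]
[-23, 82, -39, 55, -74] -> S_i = Random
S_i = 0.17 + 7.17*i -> [0.17, 7.34, 14.51, 21.68, 28.85]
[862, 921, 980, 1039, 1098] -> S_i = 862 + 59*i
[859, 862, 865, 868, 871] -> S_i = 859 + 3*i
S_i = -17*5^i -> [-17, -85, -425, -2125, -10625]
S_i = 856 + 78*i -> [856, 934, 1012, 1090, 1168]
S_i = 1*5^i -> [1, 5, 25, 125, 625]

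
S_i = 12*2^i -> [12, 24, 48, 96, 192]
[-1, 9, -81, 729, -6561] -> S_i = -1*-9^i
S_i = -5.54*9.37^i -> [-5.54, -51.91, -486.39, -4557.52, -42703.96]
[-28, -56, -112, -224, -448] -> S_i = -28*2^i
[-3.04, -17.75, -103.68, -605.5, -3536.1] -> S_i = -3.04*5.84^i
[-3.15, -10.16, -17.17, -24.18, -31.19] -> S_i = -3.15 + -7.01*i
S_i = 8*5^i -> [8, 40, 200, 1000, 5000]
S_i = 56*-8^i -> [56, -448, 3584, -28672, 229376]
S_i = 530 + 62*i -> [530, 592, 654, 716, 778]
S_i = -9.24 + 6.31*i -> [-9.24, -2.93, 3.38, 9.69, 16.0]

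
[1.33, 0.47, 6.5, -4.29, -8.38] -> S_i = Random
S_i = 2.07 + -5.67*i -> [2.07, -3.6, -9.27, -14.94, -20.61]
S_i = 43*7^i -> [43, 301, 2107, 14749, 103243]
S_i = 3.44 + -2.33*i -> [3.44, 1.11, -1.22, -3.55, -5.88]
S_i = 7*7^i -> [7, 49, 343, 2401, 16807]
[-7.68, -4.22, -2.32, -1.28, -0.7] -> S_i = -7.68*0.55^i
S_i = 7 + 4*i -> [7, 11, 15, 19, 23]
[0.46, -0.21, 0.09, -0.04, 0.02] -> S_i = 0.46*(-0.45)^i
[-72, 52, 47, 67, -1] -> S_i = Random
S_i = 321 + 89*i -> [321, 410, 499, 588, 677]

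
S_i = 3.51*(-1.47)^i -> [3.51, -5.16, 7.58, -11.15, 16.39]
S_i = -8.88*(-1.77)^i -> [-8.88, 15.72, -27.82, 49.24, -87.16]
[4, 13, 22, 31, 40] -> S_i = 4 + 9*i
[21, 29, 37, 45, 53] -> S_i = 21 + 8*i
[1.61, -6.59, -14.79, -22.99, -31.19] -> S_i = 1.61 + -8.20*i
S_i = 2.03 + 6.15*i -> [2.03, 8.18, 14.33, 20.48, 26.63]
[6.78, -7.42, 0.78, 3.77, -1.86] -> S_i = Random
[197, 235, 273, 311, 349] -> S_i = 197 + 38*i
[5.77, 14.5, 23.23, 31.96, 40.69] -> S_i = 5.77 + 8.73*i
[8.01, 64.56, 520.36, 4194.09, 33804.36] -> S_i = 8.01*8.06^i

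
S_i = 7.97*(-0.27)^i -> [7.97, -2.15, 0.58, -0.16, 0.04]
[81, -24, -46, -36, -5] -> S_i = Random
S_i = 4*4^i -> [4, 16, 64, 256, 1024]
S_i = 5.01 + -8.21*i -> [5.01, -3.2, -11.41, -19.62, -27.83]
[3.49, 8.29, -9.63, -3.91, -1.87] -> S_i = Random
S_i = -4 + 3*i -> [-4, -1, 2, 5, 8]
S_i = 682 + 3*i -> [682, 685, 688, 691, 694]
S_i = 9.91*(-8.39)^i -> [9.91, -83.14, 697.59, -5852.74, 49104.52]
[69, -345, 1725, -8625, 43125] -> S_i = 69*-5^i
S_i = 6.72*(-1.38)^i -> [6.72, -9.27, 12.8, -17.66, 24.37]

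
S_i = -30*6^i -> [-30, -180, -1080, -6480, -38880]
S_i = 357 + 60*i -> [357, 417, 477, 537, 597]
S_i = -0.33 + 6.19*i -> [-0.33, 5.86, 12.05, 18.24, 24.43]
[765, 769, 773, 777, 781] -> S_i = 765 + 4*i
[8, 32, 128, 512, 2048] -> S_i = 8*4^i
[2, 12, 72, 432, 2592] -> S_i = 2*6^i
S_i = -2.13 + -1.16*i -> [-2.13, -3.29, -4.45, -5.61, -6.77]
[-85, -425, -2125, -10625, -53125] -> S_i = -85*5^i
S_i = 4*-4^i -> [4, -16, 64, -256, 1024]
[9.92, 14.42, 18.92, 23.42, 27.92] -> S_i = 9.92 + 4.50*i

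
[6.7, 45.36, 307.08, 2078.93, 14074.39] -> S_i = 6.70*6.77^i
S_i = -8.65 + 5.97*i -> [-8.65, -2.68, 3.29, 9.26, 15.23]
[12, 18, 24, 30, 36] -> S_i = 12 + 6*i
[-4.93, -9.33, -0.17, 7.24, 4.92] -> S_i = Random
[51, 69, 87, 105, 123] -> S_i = 51 + 18*i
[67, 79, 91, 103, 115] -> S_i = 67 + 12*i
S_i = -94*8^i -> [-94, -752, -6016, -48128, -385024]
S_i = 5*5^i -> [5, 25, 125, 625, 3125]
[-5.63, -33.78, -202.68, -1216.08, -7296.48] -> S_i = -5.63*6.00^i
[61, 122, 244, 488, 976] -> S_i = 61*2^i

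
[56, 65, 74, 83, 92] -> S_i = 56 + 9*i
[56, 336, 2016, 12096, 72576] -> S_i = 56*6^i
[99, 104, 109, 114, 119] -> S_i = 99 + 5*i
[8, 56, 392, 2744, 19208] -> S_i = 8*7^i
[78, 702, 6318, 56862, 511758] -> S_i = 78*9^i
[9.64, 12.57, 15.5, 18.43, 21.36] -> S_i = 9.64 + 2.93*i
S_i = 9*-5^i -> [9, -45, 225, -1125, 5625]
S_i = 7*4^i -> [7, 28, 112, 448, 1792]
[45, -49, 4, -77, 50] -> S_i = Random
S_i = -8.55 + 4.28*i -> [-8.55, -4.27, 0.01, 4.29, 8.57]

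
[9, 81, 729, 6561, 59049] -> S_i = 9*9^i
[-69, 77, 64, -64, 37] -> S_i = Random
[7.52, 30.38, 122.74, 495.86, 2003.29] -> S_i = 7.52*4.04^i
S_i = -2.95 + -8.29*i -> [-2.95, -11.24, -19.53, -27.82, -36.11]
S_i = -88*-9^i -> [-88, 792, -7128, 64152, -577368]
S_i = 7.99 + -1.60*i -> [7.99, 6.39, 4.79, 3.19, 1.59]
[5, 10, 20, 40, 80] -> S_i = 5*2^i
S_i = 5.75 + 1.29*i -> [5.75, 7.04, 8.33, 9.62, 10.91]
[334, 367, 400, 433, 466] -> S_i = 334 + 33*i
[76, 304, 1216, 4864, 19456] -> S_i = 76*4^i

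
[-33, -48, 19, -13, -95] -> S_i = Random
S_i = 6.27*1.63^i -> [6.27, 10.22, 16.66, 27.15, 44.26]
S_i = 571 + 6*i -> [571, 577, 583, 589, 595]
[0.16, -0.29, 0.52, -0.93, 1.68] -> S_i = 0.16*(-1.80)^i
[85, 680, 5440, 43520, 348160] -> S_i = 85*8^i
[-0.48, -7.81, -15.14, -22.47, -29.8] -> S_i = -0.48 + -7.33*i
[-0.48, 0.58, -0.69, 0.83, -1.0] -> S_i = -0.48*(-1.20)^i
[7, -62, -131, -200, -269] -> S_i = 7 + -69*i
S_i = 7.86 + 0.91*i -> [7.86, 8.77, 9.68, 10.59, 11.5]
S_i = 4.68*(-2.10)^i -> [4.68, -9.83, 20.64, -43.34, 91.02]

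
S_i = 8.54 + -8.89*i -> [8.54, -0.35, -9.24, -18.13, -27.02]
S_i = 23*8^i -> [23, 184, 1472, 11776, 94208]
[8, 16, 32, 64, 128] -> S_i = 8*2^i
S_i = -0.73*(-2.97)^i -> [-0.73, 2.17, -6.44, 19.12, -56.8]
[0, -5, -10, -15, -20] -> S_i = 0 + -5*i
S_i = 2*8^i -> [2, 16, 128, 1024, 8192]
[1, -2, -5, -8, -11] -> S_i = 1 + -3*i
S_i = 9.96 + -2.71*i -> [9.96, 7.25, 4.54, 1.83, -0.88]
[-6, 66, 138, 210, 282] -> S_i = -6 + 72*i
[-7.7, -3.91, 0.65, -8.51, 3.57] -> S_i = Random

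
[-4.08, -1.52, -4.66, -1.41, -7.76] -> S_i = Random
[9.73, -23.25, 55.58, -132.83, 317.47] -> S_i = 9.73*(-2.39)^i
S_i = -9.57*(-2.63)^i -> [-9.57, 25.17, -66.19, 174.09, -457.86]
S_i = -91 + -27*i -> [-91, -118, -145, -172, -199]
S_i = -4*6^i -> [-4, -24, -144, -864, -5184]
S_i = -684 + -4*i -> [-684, -688, -692, -696, -700]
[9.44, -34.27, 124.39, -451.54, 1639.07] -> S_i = 9.44*(-3.63)^i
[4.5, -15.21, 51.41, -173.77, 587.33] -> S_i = 4.50*(-3.38)^i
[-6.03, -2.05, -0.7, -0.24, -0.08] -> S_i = -6.03*0.34^i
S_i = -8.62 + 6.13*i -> [-8.62, -2.49, 3.64, 9.77, 15.9]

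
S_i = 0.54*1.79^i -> [0.54, 0.97, 1.73, 3.1, 5.54]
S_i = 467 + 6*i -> [467, 473, 479, 485, 491]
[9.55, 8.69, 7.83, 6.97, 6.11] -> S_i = 9.55 + -0.86*i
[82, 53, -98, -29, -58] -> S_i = Random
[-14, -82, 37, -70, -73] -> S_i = Random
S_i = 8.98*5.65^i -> [8.98, 50.74, 286.66, 1619.65, 9151.03]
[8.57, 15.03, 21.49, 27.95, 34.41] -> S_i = 8.57 + 6.46*i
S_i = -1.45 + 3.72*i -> [-1.45, 2.27, 5.99, 9.71, 13.43]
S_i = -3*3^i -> [-3, -9, -27, -81, -243]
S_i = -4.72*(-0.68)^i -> [-4.72, 3.21, -2.18, 1.48, -1.01]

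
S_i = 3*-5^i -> [3, -15, 75, -375, 1875]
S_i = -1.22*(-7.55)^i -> [-1.22, 9.21, -69.54, 525.05, -3964.13]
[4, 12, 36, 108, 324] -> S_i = 4*3^i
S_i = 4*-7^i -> [4, -28, 196, -1372, 9604]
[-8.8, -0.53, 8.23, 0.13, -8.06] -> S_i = Random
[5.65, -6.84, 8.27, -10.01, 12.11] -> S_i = 5.65*(-1.21)^i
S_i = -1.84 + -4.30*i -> [-1.84, -6.14, -10.44, -14.74, -19.04]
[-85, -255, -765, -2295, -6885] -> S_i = -85*3^i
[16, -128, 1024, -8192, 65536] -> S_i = 16*-8^i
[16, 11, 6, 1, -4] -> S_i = 16 + -5*i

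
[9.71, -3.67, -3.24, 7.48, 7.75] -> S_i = Random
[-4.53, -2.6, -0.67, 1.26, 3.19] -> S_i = -4.53 + 1.93*i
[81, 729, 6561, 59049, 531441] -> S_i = 81*9^i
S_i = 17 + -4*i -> [17, 13, 9, 5, 1]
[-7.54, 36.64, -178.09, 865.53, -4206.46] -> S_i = -7.54*(-4.86)^i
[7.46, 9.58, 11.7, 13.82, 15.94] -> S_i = 7.46 + 2.12*i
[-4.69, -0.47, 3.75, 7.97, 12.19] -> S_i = -4.69 + 4.22*i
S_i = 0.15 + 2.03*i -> [0.15, 2.18, 4.21, 6.24, 8.27]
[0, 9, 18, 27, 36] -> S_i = 0 + 9*i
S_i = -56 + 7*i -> [-56, -49, -42, -35, -28]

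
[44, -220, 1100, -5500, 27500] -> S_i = 44*-5^i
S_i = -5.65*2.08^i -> [-5.65, -11.75, -24.44, -50.84, -105.76]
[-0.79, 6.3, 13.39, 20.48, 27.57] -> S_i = -0.79 + 7.09*i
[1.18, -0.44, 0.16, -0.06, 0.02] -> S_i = 1.18*(-0.37)^i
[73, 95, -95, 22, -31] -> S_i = Random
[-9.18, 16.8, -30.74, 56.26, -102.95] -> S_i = -9.18*(-1.83)^i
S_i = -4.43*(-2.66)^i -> [-4.43, 11.78, -31.34, 83.38, -221.78]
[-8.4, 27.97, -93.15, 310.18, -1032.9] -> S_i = -8.40*(-3.33)^i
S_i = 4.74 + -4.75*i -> [4.74, -0.01, -4.76, -9.51, -14.26]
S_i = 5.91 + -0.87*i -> [5.91, 5.04, 4.17, 3.3, 2.43]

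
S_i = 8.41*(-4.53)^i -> [8.41, -38.1, 172.58, -781.79, 3541.51]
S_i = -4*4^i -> [-4, -16, -64, -256, -1024]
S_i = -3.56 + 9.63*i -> [-3.56, 6.07, 15.7, 25.33, 34.96]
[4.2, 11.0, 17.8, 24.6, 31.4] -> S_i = 4.20 + 6.80*i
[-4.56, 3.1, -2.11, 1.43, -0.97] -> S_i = -4.56*(-0.68)^i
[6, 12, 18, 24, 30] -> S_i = 6 + 6*i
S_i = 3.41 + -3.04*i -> [3.41, 0.37, -2.67, -5.71, -8.75]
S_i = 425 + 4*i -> [425, 429, 433, 437, 441]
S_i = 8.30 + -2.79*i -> [8.3, 5.51, 2.72, -0.07, -2.86]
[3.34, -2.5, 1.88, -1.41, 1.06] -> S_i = 3.34*(-0.75)^i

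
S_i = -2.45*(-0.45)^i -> [-2.45, 1.1, -0.5, 0.22, -0.1]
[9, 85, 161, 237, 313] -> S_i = 9 + 76*i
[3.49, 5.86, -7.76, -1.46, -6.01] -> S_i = Random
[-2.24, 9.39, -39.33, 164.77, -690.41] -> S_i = -2.24*(-4.19)^i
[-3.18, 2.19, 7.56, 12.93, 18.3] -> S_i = -3.18 + 5.37*i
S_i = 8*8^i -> [8, 64, 512, 4096, 32768]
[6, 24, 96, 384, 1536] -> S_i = 6*4^i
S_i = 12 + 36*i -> [12, 48, 84, 120, 156]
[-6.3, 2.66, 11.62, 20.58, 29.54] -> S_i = -6.30 + 8.96*i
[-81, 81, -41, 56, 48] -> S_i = Random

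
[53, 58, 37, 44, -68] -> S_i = Random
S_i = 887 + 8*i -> [887, 895, 903, 911, 919]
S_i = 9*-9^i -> [9, -81, 729, -6561, 59049]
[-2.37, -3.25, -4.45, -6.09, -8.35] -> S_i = -2.37*1.37^i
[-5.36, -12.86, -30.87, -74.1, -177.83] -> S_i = -5.36*2.40^i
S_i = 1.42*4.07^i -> [1.42, 5.78, 23.52, 95.74, 389.64]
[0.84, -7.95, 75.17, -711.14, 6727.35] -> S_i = 0.84*(-9.46)^i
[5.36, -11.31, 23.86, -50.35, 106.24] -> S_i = 5.36*(-2.11)^i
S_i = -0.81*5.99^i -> [-0.81, -4.85, -29.06, -174.09, -1042.78]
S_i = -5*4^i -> [-5, -20, -80, -320, -1280]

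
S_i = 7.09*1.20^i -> [7.09, 8.51, 10.21, 12.25, 14.7]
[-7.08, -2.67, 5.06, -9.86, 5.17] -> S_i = Random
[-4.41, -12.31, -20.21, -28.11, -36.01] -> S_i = -4.41 + -7.90*i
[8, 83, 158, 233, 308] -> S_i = 8 + 75*i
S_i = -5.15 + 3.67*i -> [-5.15, -1.48, 2.19, 5.86, 9.53]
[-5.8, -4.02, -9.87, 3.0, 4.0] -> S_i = Random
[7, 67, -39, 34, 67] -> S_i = Random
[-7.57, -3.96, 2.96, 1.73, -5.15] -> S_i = Random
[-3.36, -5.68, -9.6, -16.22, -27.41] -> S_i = -3.36*1.69^i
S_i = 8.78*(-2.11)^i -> [8.78, -18.53, 39.09, -82.48, 174.03]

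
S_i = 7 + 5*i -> [7, 12, 17, 22, 27]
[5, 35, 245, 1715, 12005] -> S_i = 5*7^i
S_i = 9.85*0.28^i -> [9.85, 2.76, 0.77, 0.22, 0.06]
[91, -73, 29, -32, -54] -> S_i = Random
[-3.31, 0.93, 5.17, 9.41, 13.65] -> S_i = -3.31 + 4.24*i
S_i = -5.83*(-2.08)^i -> [-5.83, 12.13, -25.22, 52.46, -109.12]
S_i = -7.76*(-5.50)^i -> [-7.76, 42.68, -234.74, 1291.07, -7100.88]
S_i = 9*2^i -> [9, 18, 36, 72, 144]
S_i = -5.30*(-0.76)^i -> [-5.3, 4.03, -3.06, 2.33, -1.77]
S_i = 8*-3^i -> [8, -24, 72, -216, 648]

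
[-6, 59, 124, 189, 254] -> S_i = -6 + 65*i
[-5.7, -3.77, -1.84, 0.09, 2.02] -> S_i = -5.70 + 1.93*i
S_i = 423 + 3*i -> [423, 426, 429, 432, 435]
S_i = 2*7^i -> [2, 14, 98, 686, 4802]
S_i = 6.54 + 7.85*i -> [6.54, 14.39, 22.24, 30.09, 37.94]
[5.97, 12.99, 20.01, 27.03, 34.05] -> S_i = 5.97 + 7.02*i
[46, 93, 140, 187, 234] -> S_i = 46 + 47*i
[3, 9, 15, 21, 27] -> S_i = 3 + 6*i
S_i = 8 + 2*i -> [8, 10, 12, 14, 16]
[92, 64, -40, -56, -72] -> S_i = Random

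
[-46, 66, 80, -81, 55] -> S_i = Random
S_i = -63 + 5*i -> [-63, -58, -53, -48, -43]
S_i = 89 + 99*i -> [89, 188, 287, 386, 485]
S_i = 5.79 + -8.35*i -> [5.79, -2.56, -10.91, -19.26, -27.61]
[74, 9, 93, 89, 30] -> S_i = Random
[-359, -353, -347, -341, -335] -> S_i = -359 + 6*i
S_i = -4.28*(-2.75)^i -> [-4.28, 11.77, -32.37, 89.01, -244.78]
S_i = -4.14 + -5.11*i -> [-4.14, -9.25, -14.36, -19.47, -24.58]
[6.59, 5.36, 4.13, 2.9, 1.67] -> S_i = 6.59 + -1.23*i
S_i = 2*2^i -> [2, 4, 8, 16, 32]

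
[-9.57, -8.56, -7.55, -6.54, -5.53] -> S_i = -9.57 + 1.01*i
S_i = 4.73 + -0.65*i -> [4.73, 4.08, 3.43, 2.78, 2.13]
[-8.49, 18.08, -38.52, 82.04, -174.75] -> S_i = -8.49*(-2.13)^i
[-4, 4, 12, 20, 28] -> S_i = -4 + 8*i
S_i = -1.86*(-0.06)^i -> [-1.86, 0.11, -0.01, 0.0, -0.0]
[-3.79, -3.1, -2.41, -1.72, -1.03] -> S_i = -3.79 + 0.69*i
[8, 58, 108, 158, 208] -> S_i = 8 + 50*i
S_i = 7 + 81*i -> [7, 88, 169, 250, 331]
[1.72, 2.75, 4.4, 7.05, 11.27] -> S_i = 1.72*1.60^i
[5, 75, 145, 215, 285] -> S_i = 5 + 70*i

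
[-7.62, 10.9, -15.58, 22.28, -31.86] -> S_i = -7.62*(-1.43)^i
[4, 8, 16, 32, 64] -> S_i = 4*2^i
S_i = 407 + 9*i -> [407, 416, 425, 434, 443]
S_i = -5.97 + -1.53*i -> [-5.97, -7.5, -9.03, -10.56, -12.09]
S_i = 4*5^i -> [4, 20, 100, 500, 2500]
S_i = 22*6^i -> [22, 132, 792, 4752, 28512]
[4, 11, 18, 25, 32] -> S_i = 4 + 7*i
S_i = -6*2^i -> [-6, -12, -24, -48, -96]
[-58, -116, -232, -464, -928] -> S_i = -58*2^i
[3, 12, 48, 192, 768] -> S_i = 3*4^i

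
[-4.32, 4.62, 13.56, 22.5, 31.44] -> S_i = -4.32 + 8.94*i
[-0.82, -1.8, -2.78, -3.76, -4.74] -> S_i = -0.82 + -0.98*i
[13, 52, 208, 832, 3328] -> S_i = 13*4^i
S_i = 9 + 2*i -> [9, 11, 13, 15, 17]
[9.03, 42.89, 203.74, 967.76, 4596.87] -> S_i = 9.03*4.75^i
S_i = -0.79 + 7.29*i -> [-0.79, 6.5, 13.79, 21.08, 28.37]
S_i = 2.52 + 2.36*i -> [2.52, 4.88, 7.24, 9.6, 11.96]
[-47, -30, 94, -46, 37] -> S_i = Random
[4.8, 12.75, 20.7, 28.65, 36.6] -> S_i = 4.80 + 7.95*i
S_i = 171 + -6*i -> [171, 165, 159, 153, 147]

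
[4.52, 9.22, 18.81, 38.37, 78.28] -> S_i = 4.52*2.04^i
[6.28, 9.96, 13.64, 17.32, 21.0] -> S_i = 6.28 + 3.68*i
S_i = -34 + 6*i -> [-34, -28, -22, -16, -10]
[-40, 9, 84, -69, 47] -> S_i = Random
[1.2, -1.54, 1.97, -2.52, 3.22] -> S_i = 1.20*(-1.28)^i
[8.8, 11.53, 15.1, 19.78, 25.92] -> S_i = 8.80*1.31^i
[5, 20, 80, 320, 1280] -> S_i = 5*4^i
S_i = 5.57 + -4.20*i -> [5.57, 1.37, -2.83, -7.03, -11.23]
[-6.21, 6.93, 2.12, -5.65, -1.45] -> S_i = Random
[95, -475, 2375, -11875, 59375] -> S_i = 95*-5^i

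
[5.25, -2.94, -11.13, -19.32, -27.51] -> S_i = 5.25 + -8.19*i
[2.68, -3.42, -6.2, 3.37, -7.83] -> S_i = Random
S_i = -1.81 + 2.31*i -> [-1.81, 0.5, 2.81, 5.12, 7.43]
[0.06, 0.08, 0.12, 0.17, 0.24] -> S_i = 0.06*1.41^i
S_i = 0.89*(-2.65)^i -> [0.89, -2.36, 6.25, -16.56, 43.89]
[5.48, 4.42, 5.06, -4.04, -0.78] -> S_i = Random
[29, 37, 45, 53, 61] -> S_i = 29 + 8*i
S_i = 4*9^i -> [4, 36, 324, 2916, 26244]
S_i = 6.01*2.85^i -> [6.01, 17.13, 48.82, 139.13, 396.51]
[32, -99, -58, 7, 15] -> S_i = Random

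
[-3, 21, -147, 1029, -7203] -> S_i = -3*-7^i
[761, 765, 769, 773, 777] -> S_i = 761 + 4*i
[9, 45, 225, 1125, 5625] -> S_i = 9*5^i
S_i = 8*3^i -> [8, 24, 72, 216, 648]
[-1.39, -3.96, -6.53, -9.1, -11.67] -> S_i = -1.39 + -2.57*i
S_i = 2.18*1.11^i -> [2.18, 2.42, 2.69, 2.98, 3.31]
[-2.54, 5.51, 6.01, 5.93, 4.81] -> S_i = Random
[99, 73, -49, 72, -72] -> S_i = Random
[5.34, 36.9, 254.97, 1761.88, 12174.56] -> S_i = 5.34*6.91^i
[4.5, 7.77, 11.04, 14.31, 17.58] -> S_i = 4.50 + 3.27*i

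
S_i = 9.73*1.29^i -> [9.73, 12.55, 16.19, 20.89, 26.94]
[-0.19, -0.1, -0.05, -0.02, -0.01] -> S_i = -0.19*0.50^i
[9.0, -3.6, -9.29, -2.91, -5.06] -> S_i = Random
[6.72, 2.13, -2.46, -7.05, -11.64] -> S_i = 6.72 + -4.59*i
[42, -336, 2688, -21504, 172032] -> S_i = 42*-8^i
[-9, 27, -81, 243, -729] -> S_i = -9*-3^i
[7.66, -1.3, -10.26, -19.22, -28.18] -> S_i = 7.66 + -8.96*i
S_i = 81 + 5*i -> [81, 86, 91, 96, 101]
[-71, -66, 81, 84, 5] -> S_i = Random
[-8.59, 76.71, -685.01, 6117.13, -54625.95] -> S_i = -8.59*(-8.93)^i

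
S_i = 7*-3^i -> [7, -21, 63, -189, 567]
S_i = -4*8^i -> [-4, -32, -256, -2048, -16384]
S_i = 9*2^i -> [9, 18, 36, 72, 144]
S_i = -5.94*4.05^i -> [-5.94, -24.06, -97.43, -394.59, -1598.11]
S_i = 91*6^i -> [91, 546, 3276, 19656, 117936]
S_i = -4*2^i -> [-4, -8, -16, -32, -64]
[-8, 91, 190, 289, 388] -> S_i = -8 + 99*i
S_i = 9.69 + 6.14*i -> [9.69, 15.83, 21.97, 28.11, 34.25]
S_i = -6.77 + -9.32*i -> [-6.77, -16.09, -25.41, -34.73, -44.05]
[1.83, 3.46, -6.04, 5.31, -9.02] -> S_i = Random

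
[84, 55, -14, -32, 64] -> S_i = Random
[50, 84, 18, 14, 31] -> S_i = Random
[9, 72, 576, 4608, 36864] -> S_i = 9*8^i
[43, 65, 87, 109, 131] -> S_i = 43 + 22*i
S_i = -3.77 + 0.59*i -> [-3.77, -3.18, -2.59, -2.0, -1.41]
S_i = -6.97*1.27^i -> [-6.97, -8.85, -11.24, -14.28, -18.13]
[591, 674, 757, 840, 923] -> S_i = 591 + 83*i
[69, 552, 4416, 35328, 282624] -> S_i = 69*8^i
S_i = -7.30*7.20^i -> [-7.3, -52.56, -378.43, -2724.71, -19617.91]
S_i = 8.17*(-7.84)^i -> [8.17, -64.05, 502.17, -3937.04, 30866.42]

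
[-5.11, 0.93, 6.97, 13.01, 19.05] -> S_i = -5.11 + 6.04*i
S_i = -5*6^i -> [-5, -30, -180, -1080, -6480]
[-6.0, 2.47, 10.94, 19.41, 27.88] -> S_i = -6.00 + 8.47*i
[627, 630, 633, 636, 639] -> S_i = 627 + 3*i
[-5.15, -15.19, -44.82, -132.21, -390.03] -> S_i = -5.15*2.95^i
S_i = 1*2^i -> [1, 2, 4, 8, 16]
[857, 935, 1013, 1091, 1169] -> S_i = 857 + 78*i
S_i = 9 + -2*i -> [9, 7, 5, 3, 1]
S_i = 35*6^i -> [35, 210, 1260, 7560, 45360]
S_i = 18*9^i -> [18, 162, 1458, 13122, 118098]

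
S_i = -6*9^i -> [-6, -54, -486, -4374, -39366]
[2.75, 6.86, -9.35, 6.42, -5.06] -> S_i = Random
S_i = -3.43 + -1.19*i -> [-3.43, -4.62, -5.81, -7.0, -8.19]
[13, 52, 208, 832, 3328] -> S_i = 13*4^i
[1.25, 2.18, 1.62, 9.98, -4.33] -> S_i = Random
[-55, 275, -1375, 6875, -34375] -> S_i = -55*-5^i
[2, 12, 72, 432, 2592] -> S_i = 2*6^i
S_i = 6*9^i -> [6, 54, 486, 4374, 39366]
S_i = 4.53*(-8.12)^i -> [4.53, -36.78, 298.68, -2425.3, 19693.47]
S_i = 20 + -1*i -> [20, 19, 18, 17, 16]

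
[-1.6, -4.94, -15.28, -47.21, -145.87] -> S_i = -1.60*3.09^i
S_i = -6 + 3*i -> [-6, -3, 0, 3, 6]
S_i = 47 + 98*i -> [47, 145, 243, 341, 439]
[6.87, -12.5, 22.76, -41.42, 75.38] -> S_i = 6.87*(-1.82)^i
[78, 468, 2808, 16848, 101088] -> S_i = 78*6^i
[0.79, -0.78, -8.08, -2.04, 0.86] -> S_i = Random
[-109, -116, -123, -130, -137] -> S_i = -109 + -7*i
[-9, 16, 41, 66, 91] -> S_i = -9 + 25*i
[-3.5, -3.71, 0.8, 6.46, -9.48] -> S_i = Random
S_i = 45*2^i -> [45, 90, 180, 360, 720]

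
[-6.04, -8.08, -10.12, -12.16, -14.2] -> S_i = -6.04 + -2.04*i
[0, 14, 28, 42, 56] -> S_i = 0 + 14*i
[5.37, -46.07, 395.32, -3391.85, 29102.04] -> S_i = 5.37*(-8.58)^i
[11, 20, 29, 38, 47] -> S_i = 11 + 9*i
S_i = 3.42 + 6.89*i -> [3.42, 10.31, 17.2, 24.09, 30.98]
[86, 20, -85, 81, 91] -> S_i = Random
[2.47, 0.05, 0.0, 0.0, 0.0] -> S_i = 2.47*0.02^i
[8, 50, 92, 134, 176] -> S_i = 8 + 42*i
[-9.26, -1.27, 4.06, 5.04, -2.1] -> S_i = Random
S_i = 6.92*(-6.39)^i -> [6.92, -44.22, 282.56, -1805.55, 11537.44]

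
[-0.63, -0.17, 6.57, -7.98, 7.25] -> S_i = Random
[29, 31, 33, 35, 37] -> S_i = 29 + 2*i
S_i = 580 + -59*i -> [580, 521, 462, 403, 344]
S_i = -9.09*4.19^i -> [-9.09, -38.09, -159.58, -668.66, -2801.69]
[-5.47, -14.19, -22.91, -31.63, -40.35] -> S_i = -5.47 + -8.72*i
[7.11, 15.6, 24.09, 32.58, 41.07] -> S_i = 7.11 + 8.49*i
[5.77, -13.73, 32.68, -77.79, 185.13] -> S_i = 5.77*(-2.38)^i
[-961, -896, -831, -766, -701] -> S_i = -961 + 65*i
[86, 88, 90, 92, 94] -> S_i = 86 + 2*i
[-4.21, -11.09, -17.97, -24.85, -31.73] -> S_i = -4.21 + -6.88*i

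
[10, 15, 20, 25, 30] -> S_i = 10 + 5*i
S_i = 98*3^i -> [98, 294, 882, 2646, 7938]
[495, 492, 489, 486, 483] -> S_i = 495 + -3*i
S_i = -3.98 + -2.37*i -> [-3.98, -6.35, -8.72, -11.09, -13.46]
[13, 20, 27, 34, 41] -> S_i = 13 + 7*i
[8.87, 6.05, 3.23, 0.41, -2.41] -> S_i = 8.87 + -2.82*i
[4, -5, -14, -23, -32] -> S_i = 4 + -9*i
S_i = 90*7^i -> [90, 630, 4410, 30870, 216090]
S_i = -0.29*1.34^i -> [-0.29, -0.39, -0.52, -0.7, -0.94]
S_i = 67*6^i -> [67, 402, 2412, 14472, 86832]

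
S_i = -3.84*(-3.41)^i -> [-3.84, 13.09, -44.65, 152.26, -519.22]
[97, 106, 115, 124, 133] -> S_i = 97 + 9*i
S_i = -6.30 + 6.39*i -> [-6.3, 0.09, 6.48, 12.87, 19.26]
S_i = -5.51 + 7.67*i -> [-5.51, 2.16, 9.83, 17.5, 25.17]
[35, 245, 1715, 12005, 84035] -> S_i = 35*7^i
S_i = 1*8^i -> [1, 8, 64, 512, 4096]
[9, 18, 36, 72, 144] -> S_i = 9*2^i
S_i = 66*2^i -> [66, 132, 264, 528, 1056]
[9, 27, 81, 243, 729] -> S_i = 9*3^i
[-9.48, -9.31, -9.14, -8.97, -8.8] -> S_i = -9.48 + 0.17*i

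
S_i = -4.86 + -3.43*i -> [-4.86, -8.29, -11.72, -15.15, -18.58]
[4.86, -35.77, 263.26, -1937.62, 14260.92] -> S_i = 4.86*(-7.36)^i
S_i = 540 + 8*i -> [540, 548, 556, 564, 572]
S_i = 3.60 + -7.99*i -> [3.6, -4.39, -12.38, -20.37, -28.36]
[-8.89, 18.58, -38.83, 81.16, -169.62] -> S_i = -8.89*(-2.09)^i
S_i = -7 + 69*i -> [-7, 62, 131, 200, 269]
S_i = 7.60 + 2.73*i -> [7.6, 10.33, 13.06, 15.79, 18.52]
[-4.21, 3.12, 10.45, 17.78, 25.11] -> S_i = -4.21 + 7.33*i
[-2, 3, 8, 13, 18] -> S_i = -2 + 5*i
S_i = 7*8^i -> [7, 56, 448, 3584, 28672]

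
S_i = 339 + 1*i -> [339, 340, 341, 342, 343]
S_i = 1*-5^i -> [1, -5, 25, -125, 625]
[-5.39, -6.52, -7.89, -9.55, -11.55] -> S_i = -5.39*1.21^i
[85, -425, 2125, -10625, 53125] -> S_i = 85*-5^i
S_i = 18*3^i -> [18, 54, 162, 486, 1458]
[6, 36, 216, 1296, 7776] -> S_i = 6*6^i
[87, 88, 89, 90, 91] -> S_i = 87 + 1*i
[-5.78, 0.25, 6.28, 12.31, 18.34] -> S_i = -5.78 + 6.03*i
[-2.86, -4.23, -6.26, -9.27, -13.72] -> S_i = -2.86*1.48^i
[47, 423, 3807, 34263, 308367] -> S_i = 47*9^i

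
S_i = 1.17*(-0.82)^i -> [1.17, -0.96, 0.79, -0.65, 0.53]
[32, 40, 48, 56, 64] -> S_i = 32 + 8*i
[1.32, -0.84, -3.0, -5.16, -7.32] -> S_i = 1.32 + -2.16*i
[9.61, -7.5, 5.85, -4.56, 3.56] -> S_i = 9.61*(-0.78)^i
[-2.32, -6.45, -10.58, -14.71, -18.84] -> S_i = -2.32 + -4.13*i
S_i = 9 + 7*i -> [9, 16, 23, 30, 37]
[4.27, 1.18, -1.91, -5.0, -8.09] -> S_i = 4.27 + -3.09*i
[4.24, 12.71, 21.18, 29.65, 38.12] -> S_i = 4.24 + 8.47*i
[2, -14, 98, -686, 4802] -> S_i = 2*-7^i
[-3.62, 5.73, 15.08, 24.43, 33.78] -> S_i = -3.62 + 9.35*i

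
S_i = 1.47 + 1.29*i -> [1.47, 2.76, 4.05, 5.34, 6.63]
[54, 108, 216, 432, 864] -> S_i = 54*2^i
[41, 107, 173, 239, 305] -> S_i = 41 + 66*i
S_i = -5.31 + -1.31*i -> [-5.31, -6.62, -7.93, -9.24, -10.55]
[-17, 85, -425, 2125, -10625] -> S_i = -17*-5^i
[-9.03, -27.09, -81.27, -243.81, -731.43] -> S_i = -9.03*3.00^i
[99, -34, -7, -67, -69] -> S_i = Random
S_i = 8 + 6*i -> [8, 14, 20, 26, 32]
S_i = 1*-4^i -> [1, -4, 16, -64, 256]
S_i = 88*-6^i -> [88, -528, 3168, -19008, 114048]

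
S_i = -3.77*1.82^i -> [-3.77, -6.86, -12.49, -22.73, -41.36]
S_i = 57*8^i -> [57, 456, 3648, 29184, 233472]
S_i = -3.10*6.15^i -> [-3.1, -19.07, -117.25, -721.09, -4434.68]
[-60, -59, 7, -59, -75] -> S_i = Random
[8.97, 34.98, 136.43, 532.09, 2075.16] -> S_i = 8.97*3.90^i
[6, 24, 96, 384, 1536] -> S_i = 6*4^i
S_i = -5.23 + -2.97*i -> [-5.23, -8.2, -11.17, -14.14, -17.11]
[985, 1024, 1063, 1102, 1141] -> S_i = 985 + 39*i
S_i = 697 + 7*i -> [697, 704, 711, 718, 725]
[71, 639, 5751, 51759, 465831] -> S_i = 71*9^i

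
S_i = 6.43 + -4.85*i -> [6.43, 1.58, -3.27, -8.12, -12.97]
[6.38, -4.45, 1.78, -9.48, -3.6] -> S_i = Random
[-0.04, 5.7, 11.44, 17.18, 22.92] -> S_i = -0.04 + 5.74*i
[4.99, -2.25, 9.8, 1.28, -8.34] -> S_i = Random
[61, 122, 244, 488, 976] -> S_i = 61*2^i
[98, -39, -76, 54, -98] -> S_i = Random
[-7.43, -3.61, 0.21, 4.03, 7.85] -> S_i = -7.43 + 3.82*i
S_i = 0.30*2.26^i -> [0.3, 0.68, 1.53, 3.46, 7.83]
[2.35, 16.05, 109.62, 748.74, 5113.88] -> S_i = 2.35*6.83^i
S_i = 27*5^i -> [27, 135, 675, 3375, 16875]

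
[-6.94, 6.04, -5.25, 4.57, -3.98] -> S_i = -6.94*(-0.87)^i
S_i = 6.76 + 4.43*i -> [6.76, 11.19, 15.62, 20.05, 24.48]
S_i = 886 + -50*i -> [886, 836, 786, 736, 686]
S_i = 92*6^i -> [92, 552, 3312, 19872, 119232]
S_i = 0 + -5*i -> [0, -5, -10, -15, -20]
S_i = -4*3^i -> [-4, -12, -36, -108, -324]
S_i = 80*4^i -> [80, 320, 1280, 5120, 20480]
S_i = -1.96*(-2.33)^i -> [-1.96, 4.57, -10.64, 24.79, -57.77]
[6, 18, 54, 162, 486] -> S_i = 6*3^i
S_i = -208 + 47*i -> [-208, -161, -114, -67, -20]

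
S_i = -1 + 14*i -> [-1, 13, 27, 41, 55]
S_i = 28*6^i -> [28, 168, 1008, 6048, 36288]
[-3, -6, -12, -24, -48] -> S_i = -3*2^i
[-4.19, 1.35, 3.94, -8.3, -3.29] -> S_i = Random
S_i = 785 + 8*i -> [785, 793, 801, 809, 817]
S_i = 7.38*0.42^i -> [7.38, 3.1, 1.3, 0.55, 0.23]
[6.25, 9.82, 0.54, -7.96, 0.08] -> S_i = Random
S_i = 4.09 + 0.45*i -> [4.09, 4.54, 4.99, 5.44, 5.89]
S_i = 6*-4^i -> [6, -24, 96, -384, 1536]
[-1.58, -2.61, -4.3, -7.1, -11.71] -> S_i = -1.58*1.65^i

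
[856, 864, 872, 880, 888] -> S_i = 856 + 8*i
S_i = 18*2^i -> [18, 36, 72, 144, 288]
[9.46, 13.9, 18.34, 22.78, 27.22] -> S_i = 9.46 + 4.44*i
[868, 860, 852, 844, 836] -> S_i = 868 + -8*i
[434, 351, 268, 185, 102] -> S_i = 434 + -83*i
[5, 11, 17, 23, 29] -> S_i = 5 + 6*i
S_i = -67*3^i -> [-67, -201, -603, -1809, -5427]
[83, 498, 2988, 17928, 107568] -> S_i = 83*6^i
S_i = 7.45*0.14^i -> [7.45, 1.04, 0.15, 0.02, 0.0]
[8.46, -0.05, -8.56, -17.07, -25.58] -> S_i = 8.46 + -8.51*i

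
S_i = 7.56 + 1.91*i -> [7.56, 9.47, 11.38, 13.29, 15.2]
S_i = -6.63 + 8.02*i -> [-6.63, 1.39, 9.41, 17.43, 25.45]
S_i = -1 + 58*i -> [-1, 57, 115, 173, 231]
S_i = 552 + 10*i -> [552, 562, 572, 582, 592]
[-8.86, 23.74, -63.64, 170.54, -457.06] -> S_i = -8.86*(-2.68)^i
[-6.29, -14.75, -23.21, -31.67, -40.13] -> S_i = -6.29 + -8.46*i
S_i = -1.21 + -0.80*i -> [-1.21, -2.01, -2.81, -3.61, -4.41]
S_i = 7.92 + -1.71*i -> [7.92, 6.21, 4.5, 2.79, 1.08]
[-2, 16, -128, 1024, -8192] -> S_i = -2*-8^i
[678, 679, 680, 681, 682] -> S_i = 678 + 1*i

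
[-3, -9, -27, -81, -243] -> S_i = -3*3^i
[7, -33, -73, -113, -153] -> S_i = 7 + -40*i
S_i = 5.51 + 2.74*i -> [5.51, 8.25, 10.99, 13.73, 16.47]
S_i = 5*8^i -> [5, 40, 320, 2560, 20480]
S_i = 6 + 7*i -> [6, 13, 20, 27, 34]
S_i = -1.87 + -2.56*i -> [-1.87, -4.43, -6.99, -9.55, -12.11]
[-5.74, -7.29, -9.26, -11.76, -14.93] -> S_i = -5.74*1.27^i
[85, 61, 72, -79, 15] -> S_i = Random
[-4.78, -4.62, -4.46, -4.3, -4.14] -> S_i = -4.78 + 0.16*i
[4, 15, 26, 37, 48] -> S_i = 4 + 11*i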